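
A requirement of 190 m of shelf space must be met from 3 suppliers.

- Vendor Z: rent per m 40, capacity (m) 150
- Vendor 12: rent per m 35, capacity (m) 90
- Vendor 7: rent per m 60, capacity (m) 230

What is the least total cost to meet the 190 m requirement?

7150

Use suppliers in increasing cost order.
Take 90 from Vendor 12 at 35 ; need 100 more.
Vendor Z at 40: take 100 of its 150 ; requirement met.
Vendor 7: unused.
Cost = 90×35 + 100×40 = 7150.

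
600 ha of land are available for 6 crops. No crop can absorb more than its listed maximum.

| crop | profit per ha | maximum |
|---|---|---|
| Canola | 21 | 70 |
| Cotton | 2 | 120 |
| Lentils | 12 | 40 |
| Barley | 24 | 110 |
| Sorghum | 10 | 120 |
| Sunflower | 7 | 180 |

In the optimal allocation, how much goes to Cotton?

Order the crops by profit per ha: Barley 24 > Canola 21 > Lentils 12 > Sorghum 10 > Sunflower 7 > Cotton 2.
Barley: +110 to 110 (cap) — 490 left.
Canola: +70 to 70 (cap) — 420 left.
Lentils: +40 to 40 (cap) — 380 left.
Sorghum takes 120 to reach its cap of 120 — 260 left.
Sunflower: +180 to 180 (cap) — 80 left.
Cotton has room for 120 but only 80 remain, so it gets 80.

80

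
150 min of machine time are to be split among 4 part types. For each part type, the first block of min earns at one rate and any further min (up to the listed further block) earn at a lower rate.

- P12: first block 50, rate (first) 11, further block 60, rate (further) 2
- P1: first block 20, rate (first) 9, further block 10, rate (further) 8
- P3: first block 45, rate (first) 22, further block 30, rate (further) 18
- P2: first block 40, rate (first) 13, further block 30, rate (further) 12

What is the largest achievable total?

2465

Rank every tier by rate: P3/tier1 22 > P3/tier2 18 > P2/tier1 13 > P2/tier2 12 > P12/tier1 11 > P1/tier1 9 > P1/tier2 8 > P12/tier2 2.
P3/tier1 (22): +45 → 105 left.
P3 tier2 at 18: fill all 30 → 75 left.
P2/tier1 (13): +40 → 35 left.
P2 tier2 at 12: fill all 30 → 5 left.
P12/tier1: +5 of 50 at 11; pool empty.
Total = 22×45 + 18×30 + 13×40 + 12×30 + 11×5 = 2465.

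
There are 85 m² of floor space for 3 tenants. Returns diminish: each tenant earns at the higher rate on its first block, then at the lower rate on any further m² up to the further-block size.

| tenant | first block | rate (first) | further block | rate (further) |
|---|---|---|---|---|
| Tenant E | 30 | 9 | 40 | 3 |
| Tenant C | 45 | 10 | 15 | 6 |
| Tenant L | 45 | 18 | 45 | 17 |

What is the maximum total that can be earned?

1490

Rank every tier by rate: Tenant L/first 18 > Tenant L/second 17 > Tenant C/first 10 > Tenant E/first 9 > Tenant C/second 6 > Tenant E/second 3.
Tenant L first at 18: fill all 45 → 40 left.
40 remain; put them into Tenant L second at 17.
Total = 18×45 + 17×40 = 1490.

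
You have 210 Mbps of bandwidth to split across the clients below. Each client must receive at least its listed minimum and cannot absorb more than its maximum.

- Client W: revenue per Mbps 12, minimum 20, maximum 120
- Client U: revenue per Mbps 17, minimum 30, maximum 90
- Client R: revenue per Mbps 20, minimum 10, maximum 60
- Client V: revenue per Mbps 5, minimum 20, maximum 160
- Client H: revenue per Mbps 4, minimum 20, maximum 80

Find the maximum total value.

Meeting every minimum uses 20+30+10+20+20 = 100 Mbps, leaving 110.
Order the clients by revenue per Mbps: Client R 20 > Client U 17 > Client W 12 > Client V 5 > Client H 4.
Give Client R 50 more to hit its cap of 60 → 60 left.
Client U takes 60 more to reach its cap of 90 → 0 left.
Total = 12×20 + 17×90 + 20×60 + 5×20 + 4×20 = 3150.

3150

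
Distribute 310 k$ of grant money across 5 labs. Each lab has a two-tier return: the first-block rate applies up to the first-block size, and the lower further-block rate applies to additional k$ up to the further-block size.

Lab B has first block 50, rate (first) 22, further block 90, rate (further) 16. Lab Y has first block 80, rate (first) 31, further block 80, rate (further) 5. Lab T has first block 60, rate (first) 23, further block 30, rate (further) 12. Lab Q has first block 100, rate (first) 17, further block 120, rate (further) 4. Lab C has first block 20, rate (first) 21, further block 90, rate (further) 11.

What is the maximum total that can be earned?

Order all 10 blocks by rate: Lab Y/T1 31 > Lab T/T1 23 > Lab B/T1 22 > Lab C/T1 21 > Lab Q/T1 17 > Lab B/T2 16 > Lab T/T2 12 > Lab C/T2 11 > Lab Y/T2 5 > Lab Q/T2 4.
Fill Lab Y T1 block (80 at 31) — 230 left.
Lab T/T1 (23): +60 — 170 left.
Fill Lab B T1 block (50 at 22) — 120 left.
Fill Lab C T1 block (20 at 21) — 100 left.
Fill Lab Q T1 block (100 at 17) — 0 left.
Total = 31×80 + 23×60 + 22×50 + 21×20 + 17×100 = 7080.

7080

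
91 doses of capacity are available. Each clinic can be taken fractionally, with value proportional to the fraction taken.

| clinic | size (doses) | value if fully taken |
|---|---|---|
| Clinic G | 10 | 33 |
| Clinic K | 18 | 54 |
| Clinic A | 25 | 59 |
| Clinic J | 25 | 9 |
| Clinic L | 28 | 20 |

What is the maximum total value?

169.6

Sort by value density: Clinic G 33/10≈3.3, Clinic K 54/18≈3, Clinic A 59/25≈2.36, Clinic L 20/28≈0.714, Clinic J 9/25≈0.36.
Take all of Clinic G (10 doses, value 33) ; 81 doses left.
All 18 doses of Clinic K fit (value 54) ; 63 remain.
Take all of Clinic A (25 doses, value 59) ; 38 doses left.
Clinic L: take in full, 28 doses for value 20 ; 10 left.
10 doses left: a 10/25 share of Clinic J gives 9×10/25 = 3.6.
Total value = 169.6.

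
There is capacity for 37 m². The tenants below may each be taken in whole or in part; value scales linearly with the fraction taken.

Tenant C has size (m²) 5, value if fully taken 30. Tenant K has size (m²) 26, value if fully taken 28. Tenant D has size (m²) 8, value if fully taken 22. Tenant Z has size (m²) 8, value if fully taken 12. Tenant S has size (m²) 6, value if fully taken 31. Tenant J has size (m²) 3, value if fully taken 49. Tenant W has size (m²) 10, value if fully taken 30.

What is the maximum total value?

169.5

Rank by value-to-size ratio: Tenant J 49/3≈16.3, Tenant C 30/5≈6, Tenant S 31/6≈5.17, Tenant W 30/10≈3, Tenant D 22/8≈2.75, Tenant Z 12/8≈1.5, Tenant K 28/26≈1.08.
Take all of Tenant J (3 m², value 49) ; 34 m² left.
All 5 m² of Tenant C fit (value 30) ; 29 remain.
Take all of Tenant S (6 m², value 31) ; 23 m² left.
Tenant W: take in full, 10 m² for value 30 ; 13 left.
Take all of Tenant D (8 m², value 22) ; 5 m² left.
Only 5 m² remain; take 5/8 of Tenant Z for value 12×5/8 = 7.5.
Total value = 169.5.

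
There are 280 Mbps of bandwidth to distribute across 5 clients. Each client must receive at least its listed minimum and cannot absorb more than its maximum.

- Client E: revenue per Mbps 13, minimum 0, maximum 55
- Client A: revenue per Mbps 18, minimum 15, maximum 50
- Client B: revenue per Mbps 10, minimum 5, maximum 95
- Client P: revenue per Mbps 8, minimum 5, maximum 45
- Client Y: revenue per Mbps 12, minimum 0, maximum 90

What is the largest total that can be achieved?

3535

Meeting every minimum uses 0+15+5+5+0 = 25 Mbps, leaving 255.
Order the clients by revenue per Mbps: Client A 18 > Client E 13 > Client Y 12 > Client B 10 > Client P 8.
Client A: +35 to 50 (cap) → 220 left.
Client E: +55 to 55 (cap) → 165 left.
Client Y takes 90 more to reach its cap of 90 → 75 left.
Client B has room for 90 more but only 75 remain, so it gets 80.
Total = 13×55 + 18×50 + 10×80 + 8×5 + 12×90 = 3535.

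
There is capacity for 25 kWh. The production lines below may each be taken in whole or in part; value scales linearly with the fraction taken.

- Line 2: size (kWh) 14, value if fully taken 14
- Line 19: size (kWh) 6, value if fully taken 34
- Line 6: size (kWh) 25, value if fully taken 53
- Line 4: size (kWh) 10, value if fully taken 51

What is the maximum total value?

104.08

Sort by value density: Line 19 34/6≈5.67, Line 4 51/10≈5.1, Line 6 53/25≈2.12, Line 2 14/14≈1.
Take all of Line 19 (6 kWh, value 34) — 19 kWh left.
Line 4: take in full, 10 kWh for value 51 — 9 left.
Only 9 kWh remain; take 9/25 of Line 6 for value 53×9/25 = 19.08.
Total value = 104.08.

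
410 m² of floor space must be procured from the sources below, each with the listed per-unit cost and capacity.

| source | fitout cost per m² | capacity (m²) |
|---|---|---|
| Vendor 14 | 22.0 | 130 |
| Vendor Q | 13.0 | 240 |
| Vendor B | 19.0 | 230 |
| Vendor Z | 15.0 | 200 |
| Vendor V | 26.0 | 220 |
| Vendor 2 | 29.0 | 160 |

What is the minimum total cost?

5670

Fill from the cheapest source first.
Take 240 from Vendor Q at 13.0 → need 170 more.
Vendor Z at 15.0: take 170 of its 200 → requirement met.
Vendor B, Vendor 14, Vendor V, Vendor 2: unused.
Cost = 240×13.0 + 170×15.0 = 5670.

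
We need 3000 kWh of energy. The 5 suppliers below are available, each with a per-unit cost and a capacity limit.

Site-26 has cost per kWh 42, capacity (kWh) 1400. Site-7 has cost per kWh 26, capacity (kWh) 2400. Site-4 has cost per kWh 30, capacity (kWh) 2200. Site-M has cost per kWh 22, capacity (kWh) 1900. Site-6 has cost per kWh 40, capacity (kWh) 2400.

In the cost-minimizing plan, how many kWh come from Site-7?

Use suppliers in increasing cost order.
Site-M (22): use full 1900 ; 1100 kWh to go.
Take 1100 from Site-7 at 26 to finish.
Site-4, Site-6, Site-26: unused.

1100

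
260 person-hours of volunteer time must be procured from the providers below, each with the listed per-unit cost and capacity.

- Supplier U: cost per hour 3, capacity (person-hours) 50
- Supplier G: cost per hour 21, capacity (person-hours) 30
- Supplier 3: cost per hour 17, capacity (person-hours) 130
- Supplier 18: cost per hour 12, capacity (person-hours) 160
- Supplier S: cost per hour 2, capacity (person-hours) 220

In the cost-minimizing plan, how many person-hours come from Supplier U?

Fill from the cheapest provider first.
Supplier S at 2: take all 220 person-hours ; 40 still needed.
Supplier U at 3: take 40 of its 50 ; requirement met.
Supplier 18, Supplier 3, Supplier G: unused.

40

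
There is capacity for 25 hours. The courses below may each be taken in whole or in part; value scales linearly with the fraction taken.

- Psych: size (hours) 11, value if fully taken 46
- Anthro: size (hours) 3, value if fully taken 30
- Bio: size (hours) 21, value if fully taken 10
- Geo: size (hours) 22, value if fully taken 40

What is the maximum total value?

Sort by value density: Anthro 30/3≈10, Psych 46/11≈4.18, Geo 40/22≈1.82, Bio 10/21≈0.476.
Anthro: take in full, 3 hours for value 30 — 22 left.
Psych: take in full, 11 hours for value 46 — 11 left.
11 hours left: a 11/22 share of Geo gives 40×11/22 = 20.
Total value = 96.

96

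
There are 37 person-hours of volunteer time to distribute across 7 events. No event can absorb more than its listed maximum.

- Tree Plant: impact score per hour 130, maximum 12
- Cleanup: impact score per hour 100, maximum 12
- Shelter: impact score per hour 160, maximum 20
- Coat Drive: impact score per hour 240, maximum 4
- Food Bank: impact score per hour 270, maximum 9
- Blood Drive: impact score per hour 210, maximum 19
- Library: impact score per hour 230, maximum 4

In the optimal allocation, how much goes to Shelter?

1

Rank by impact score per hour: Food Bank 270 > Coat Drive 240 > Library 230 > Blood Drive 210 > Shelter 160 > Tree Plant 130 > Cleanup 100.
Food Bank takes 9 to reach its cap of 9 ; 28 left.
Give Coat Drive 4 to hit its cap of 4 ; 24 left.
Library takes 4 to reach its cap of 4 ; 20 left.
Blood Drive: +19 to 19 (cap) ; 1 left.
Only 1 left; Shelter takes them to reach 1.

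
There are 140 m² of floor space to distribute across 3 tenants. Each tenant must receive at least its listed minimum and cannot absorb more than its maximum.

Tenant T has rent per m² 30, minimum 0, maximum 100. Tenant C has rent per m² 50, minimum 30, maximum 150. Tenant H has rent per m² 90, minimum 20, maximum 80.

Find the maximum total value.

Meeting every minimum uses 0+30+20 = 50 m², leaving 90.
Highest rent per m² first: Tenant H 90 > Tenant C 50 > Tenant T 30.
Tenant H: +60 to 80 (cap) — 30 left.
Tenant C: +30 (room for 120) → 60. Pool exhausted.
Total = 50×60 + 90×80 = 10200.

10200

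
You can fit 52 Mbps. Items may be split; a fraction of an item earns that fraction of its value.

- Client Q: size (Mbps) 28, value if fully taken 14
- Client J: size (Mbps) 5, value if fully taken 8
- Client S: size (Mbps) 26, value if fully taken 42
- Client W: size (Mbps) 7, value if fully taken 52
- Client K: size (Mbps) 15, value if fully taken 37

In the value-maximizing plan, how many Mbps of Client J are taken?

Sort by value density: Client W 52/7≈7.43, Client K 37/15≈2.47, Client S 42/26≈1.62, Client J 8/5≈1.6, Client Q 14/28≈0.5.
All 7 Mbps of Client W fit (value 52) ; 45 remain.
Take all of Client K (15 Mbps, value 37) ; 30 Mbps left.
All 26 Mbps of Client S fit (value 42) ; 4 remain.
4 Mbps left: a 4/5 share of Client J gives 8×4/5 = 6.4.

4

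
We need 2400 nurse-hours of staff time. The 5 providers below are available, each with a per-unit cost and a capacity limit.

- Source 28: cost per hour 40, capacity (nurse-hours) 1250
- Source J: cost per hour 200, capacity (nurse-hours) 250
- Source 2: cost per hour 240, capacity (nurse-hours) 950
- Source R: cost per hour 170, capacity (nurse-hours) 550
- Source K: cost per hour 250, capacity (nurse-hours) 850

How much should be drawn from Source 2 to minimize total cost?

Cheapest first:
Source 28 (40): use full 1250 — 1150 nurse-hours to go.
Source R at 170: take all 550 nurse-hours — 600 still needed.
Source J at 200: take all 250 nurse-hours — 350 still needed.
Source 2 (240): take the remaining 350 — done.
Source K: unused.

350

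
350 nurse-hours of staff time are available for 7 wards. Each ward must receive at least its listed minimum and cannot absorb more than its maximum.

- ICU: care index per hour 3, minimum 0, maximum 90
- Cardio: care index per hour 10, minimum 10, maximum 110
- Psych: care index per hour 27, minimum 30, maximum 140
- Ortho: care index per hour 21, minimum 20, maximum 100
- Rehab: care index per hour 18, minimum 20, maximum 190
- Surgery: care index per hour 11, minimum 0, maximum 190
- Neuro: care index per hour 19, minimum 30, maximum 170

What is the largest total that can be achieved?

7860

Meeting every minimum uses 0+10+30+20+20+0+30 = 110 nurse-hours, leaving 240.
Highest care index per hour first: Psych 27 > Ortho 21 > Neuro 19 > Rehab 18 > Surgery 11 > Cardio 10 > ICU 3.
Psych: +110 to 140 (cap) — 130 left.
Ortho: +80 to 100 (cap) — 50 left.
Neuro has room for 140 more but only 50 remain, so it gets 80.
Total = 10×10 + 27×140 + 21×100 + 18×20 + 19×80 = 7860.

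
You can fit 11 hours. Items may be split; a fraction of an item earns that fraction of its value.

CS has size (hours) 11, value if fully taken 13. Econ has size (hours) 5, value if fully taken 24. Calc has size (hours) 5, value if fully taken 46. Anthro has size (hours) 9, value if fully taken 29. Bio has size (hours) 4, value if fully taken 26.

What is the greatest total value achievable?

Best value per unit of size first: Calc 46/5≈9.2, Bio 26/4≈6.5, Econ 24/5≈4.8, Anthro 29/9≈3.22, CS 13/11≈1.18.
Take all of Calc (5 hours, value 46) → 6 hours left.
Take all of Bio (4 hours, value 26) → 2 hours left.
Only 2 hours remain; take 2/5 of Econ for value 24×2/5 = 9.6.
Total value = 81.6.

81.6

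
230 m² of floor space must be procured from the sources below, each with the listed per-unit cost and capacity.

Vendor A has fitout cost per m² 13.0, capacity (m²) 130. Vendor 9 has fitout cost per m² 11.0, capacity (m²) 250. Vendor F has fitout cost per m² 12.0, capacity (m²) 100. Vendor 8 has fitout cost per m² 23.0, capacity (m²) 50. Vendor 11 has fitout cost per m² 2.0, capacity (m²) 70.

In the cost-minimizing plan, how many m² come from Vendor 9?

Fill from the cheapest source first.
Take 70 from Vendor 11 at 2.0 ; need 160 more.
Vendor 9 (11.0): take the remaining 160 ; done.
Vendor F, Vendor A, Vendor 8: unused.

160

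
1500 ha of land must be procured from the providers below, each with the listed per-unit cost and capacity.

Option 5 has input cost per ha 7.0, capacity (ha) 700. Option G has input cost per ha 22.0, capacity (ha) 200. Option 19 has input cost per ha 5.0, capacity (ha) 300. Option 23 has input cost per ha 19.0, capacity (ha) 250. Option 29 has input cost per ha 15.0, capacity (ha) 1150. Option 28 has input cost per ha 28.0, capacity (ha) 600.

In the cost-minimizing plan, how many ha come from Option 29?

Fill from the cheapest provider first.
Option 19 (5.0): use full 300 — 1200 ha to go.
Option 5 at 7.0: take all 700 ha — 500 still needed.
Option 29 at 15.0: take 500 of its 1150 — requirement met.
Option 23, Option G, Option 28: unused.

500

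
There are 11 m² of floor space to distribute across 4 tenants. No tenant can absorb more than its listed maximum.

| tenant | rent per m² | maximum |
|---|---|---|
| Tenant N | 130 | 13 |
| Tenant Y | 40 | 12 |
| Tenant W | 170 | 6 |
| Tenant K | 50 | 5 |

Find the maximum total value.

1670

Rank by rent per m²: Tenant W 170 > Tenant N 130 > Tenant K 50 > Tenant Y 40.
Give Tenant W 6 to hit its cap of 6 → 5 left.
Tenant N has room for 13 but only 5 remain, so it gets 5.
Total = 130×5 + 170×6 = 1670.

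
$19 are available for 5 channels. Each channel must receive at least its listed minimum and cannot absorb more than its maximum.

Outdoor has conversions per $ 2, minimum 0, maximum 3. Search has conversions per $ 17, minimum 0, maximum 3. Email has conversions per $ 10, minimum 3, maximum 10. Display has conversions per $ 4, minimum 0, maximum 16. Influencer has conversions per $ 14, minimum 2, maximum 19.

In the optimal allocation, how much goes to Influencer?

13

Meeting every minimum uses 0+0+3+0+2 = 5 $, leaving 14.
Order the channels by conversions per $: Search 17 > Influencer 14 > Email 10 > Display 4 > Outdoor 2.
Search: +3 to 3 (cap) ; 11 left.
Influencer: +11 (room for 17) → 13. Pool exhausted.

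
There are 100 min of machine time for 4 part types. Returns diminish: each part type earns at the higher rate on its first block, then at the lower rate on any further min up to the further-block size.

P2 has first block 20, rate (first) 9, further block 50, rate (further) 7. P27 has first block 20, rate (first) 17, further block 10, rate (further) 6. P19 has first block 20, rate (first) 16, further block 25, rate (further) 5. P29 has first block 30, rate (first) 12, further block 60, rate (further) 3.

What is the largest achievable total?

Order all 8 blocks by rate: P27/tier1 17 > P19/tier1 16 > P29/tier1 12 > P2/tier1 9 > P2/tier2 7 > P27/tier2 6 > P19/tier2 5 > P29/tier2 3.
Fill P27 tier1 block (20 at 17) → 80 left.
P19 tier1 at 16: fill all 20 → 60 left.
P29/tier1 (12): +30 → 30 left.
P2/tier1 (9): +20 → 10 left.
P2/tier2: +10 of 50 at 7; pool empty.
Total = 17×20 + 16×20 + 12×30 + 9×20 + 7×10 = 1270.

1270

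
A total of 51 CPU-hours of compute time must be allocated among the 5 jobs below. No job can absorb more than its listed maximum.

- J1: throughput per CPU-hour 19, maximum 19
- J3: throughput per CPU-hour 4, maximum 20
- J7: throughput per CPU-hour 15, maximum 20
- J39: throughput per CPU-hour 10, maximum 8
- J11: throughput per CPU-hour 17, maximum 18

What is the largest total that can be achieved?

Highest throughput per CPU-hour first: J1 19 > J11 17 > J7 15 > J39 10 > J3 4.
Give J1 19 to hit its cap of 19 ; 32 left.
Give J11 18 to hit its cap of 18 ; 14 left.
J7: +14 (room for 20) → 14. Pool exhausted.
Total = 19×19 + 15×14 + 17×18 = 877.

877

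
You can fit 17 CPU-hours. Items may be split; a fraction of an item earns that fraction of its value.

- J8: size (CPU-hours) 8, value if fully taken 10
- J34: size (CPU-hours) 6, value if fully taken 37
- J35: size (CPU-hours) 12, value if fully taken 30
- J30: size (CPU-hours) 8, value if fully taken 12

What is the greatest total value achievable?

64.5

Rank by value-to-size ratio: J34 37/6≈6.17, J35 30/12≈2.5, J30 12/8≈1.5, J8 10/8≈1.25.
All 6 CPU-hours of J34 fit (value 37) ; 11 remain.
Only 11 CPU-hours remain; take 11/12 of J35 for value 30×11/12 = 27.5.
Total value = 64.5.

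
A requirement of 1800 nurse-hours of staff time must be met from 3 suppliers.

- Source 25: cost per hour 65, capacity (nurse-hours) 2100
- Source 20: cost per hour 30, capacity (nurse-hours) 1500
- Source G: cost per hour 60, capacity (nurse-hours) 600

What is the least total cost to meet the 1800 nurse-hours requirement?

63000

Fill from the cheapest supplier first.
Source 20 at 30: take all 1500 nurse-hours ; 300 still needed.
Take 300 from Source G at 60 to finish.
Source 25: unused.
Cost = 1500×30 + 300×60 = 63000.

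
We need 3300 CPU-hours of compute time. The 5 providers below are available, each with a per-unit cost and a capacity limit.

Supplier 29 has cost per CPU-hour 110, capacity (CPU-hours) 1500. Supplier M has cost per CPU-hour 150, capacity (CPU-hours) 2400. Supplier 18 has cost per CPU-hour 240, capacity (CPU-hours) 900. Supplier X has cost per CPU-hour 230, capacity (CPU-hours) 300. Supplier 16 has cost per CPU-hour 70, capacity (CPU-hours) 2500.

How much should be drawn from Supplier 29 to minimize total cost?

Use providers in increasing cost order.
Take 2500 from Supplier 16 at 70 — need 800 more.
Supplier 29 (110): take the remaining 800 — done.
Supplier M, Supplier X, Supplier 18: unused.

800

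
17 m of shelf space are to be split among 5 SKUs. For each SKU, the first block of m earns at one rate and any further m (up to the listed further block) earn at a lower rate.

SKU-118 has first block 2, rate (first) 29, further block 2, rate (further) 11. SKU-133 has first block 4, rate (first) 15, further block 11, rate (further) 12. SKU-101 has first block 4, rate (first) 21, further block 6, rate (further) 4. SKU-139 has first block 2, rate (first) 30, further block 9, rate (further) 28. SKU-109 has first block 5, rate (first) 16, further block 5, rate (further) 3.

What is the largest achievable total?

Treat each block as its own option and order by rate: SKU-139/tier1 30 > SKU-118/tier1 29 > SKU-139/tier2 28 > SKU-101/tier1 21 > SKU-109/tier1 16 > SKU-133/tier1 15 > SKU-133/tier2 12 > SKU-118/tier2 11 > SKU-101/tier2 4 > SKU-109/tier2 3.
SKU-139/tier1 (30): +2 ; 15 left.
Fill SKU-118 tier1 block (2 at 29) ; 13 left.
Fill SKU-139 tier2 block (9 at 28) ; 4 left.
SKU-101/tier1 (21): +4 ; 0 left.
Total = 30×2 + 29×2 + 28×9 + 21×4 = 454.

454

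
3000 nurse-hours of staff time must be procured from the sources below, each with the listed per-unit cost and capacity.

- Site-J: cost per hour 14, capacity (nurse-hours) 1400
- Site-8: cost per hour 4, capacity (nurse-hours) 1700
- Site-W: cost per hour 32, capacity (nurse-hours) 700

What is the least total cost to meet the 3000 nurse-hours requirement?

25000

Fill from the cheapest source first.
Site-8 at 4: take all 1700 nurse-hours → 1300 still needed.
Site-J at 14: take 1300 of its 1400 → requirement met.
Site-W: unused.
Cost = 1700×4 + 1300×14 = 25000.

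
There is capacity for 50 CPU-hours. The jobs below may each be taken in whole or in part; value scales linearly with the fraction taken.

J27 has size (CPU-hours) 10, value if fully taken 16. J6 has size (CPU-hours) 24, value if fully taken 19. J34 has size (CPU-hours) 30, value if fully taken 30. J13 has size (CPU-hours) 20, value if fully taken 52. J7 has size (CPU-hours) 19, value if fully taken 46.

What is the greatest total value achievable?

115

Best value per unit of size first: J13 52/20≈2.6, J7 46/19≈2.42, J27 16/10≈1.6, J34 30/30≈1, J6 19/24≈0.792.
All 20 CPU-hours of J13 fit (value 52) — 30 remain.
All 19 CPU-hours of J7 fit (value 46) — 11 remain.
J27: take in full, 10 CPU-hours for value 16 — 1 left.
Only 1 CPU-hours remain; take 1/30 of J34 for value 30×1/30 = 1.
Total value = 115.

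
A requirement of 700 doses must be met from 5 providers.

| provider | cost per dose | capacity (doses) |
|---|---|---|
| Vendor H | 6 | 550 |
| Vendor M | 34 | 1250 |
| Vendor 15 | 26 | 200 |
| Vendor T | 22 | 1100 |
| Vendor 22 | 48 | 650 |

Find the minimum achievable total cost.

6600

Cheapest first:
Vendor H (6): use full 550 ; 150 doses to go.
Vendor T at 22: take 150 of its 1100 ; requirement met.
Vendor 15, Vendor M, Vendor 22: unused.
Cost = 550×6 + 150×22 = 6600.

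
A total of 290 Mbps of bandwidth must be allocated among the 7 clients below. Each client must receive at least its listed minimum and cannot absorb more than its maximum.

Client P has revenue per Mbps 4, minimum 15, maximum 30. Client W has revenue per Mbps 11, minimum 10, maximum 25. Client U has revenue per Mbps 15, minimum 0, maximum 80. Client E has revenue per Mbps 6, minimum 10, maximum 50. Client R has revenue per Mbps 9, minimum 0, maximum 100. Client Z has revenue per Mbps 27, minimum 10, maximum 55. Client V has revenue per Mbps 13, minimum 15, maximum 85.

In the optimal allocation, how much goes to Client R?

Meeting every minimum uses 15+10+0+10+0+10+15 = 60 Mbps, leaving 230.
Highest revenue per Mbps first: Client Z 27 > Client U 15 > Client V 13 > Client W 11 > Client R 9 > Client E 6 > Client P 4.
Give Client Z 45 more to hit its cap of 55 → 185 left.
Give Client U 80 more to hit its cap of 80 → 105 left.
Client V: +70 to 85 (cap) → 35 left.
Give Client W 15 more to hit its cap of 25 → 20 left.
Client R: +20 (room for 100) → 20. Pool exhausted.

20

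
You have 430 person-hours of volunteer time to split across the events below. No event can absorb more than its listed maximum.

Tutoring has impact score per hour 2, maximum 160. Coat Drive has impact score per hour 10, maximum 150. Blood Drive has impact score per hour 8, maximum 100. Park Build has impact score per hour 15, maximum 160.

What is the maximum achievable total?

4740

Rank by impact score per hour: Park Build 15 > Coat Drive 10 > Blood Drive 8 > Tutoring 2.
Park Build takes 160 to reach its cap of 160 — 270 left.
Coat Drive takes 150 to reach its cap of 150 — 120 left.
Give Blood Drive 100 to hit its cap of 100 — 20 left.
Tutoring: +20 (room for 160) → 20. Pool exhausted.
Total = 2×20 + 10×150 + 8×100 + 15×160 = 4740.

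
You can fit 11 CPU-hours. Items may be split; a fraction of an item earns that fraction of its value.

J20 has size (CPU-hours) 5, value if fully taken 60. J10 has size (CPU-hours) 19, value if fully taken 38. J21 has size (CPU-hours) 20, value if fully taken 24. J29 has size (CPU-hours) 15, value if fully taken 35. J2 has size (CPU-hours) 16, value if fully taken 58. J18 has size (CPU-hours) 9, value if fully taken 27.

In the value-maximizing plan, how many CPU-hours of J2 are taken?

6

Rank by value-to-size ratio: J20 60/5≈12, J2 58/16≈3.62, J18 27/9≈3, J29 35/15≈2.33, J10 38/19≈2, J21 24/20≈1.2.
Take all of J20 (5 CPU-hours, value 60) — 6 CPU-hours left.
Fill the last 6 CPU-hours with part of J2: 6/16 of it earns 21.75.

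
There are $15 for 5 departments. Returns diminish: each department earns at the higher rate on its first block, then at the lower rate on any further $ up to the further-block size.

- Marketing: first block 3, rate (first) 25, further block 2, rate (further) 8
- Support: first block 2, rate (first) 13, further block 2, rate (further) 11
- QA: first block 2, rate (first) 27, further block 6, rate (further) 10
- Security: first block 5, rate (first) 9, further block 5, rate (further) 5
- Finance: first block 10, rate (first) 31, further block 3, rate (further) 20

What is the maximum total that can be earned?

439

Treat each block as its own option and order by rate: Finance/tier1 31 > QA/tier1 27 > Marketing/tier1 25 > Finance/tier2 20 > Support/tier1 13 > Support/tier2 11 > QA/tier2 10 > Security/tier1 9 > Marketing/tier2 8 > Security/tier2 5.
Finance/tier1 (31): +10 — 5 left.
QA/tier1 (27): +2 — 3 left.
Marketing/tier1 (25): +3 — 0 left.
Total = 31×10 + 27×2 + 25×3 = 439.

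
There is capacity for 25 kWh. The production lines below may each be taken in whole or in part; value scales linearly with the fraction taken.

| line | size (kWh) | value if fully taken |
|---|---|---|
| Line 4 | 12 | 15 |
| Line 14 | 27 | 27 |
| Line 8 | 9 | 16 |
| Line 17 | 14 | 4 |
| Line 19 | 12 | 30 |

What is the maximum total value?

Best value per unit of size first: Line 19 30/12≈2.5, Line 8 16/9≈1.78, Line 4 15/12≈1.25, Line 14 27/27≈1, Line 17 4/14≈0.286.
Take all of Line 19 (12 kWh, value 30) → 13 kWh left.
Line 8: take in full, 9 kWh for value 16 → 4 left.
Only 4 kWh remain; take 4/12 of Line 4 for value 15×4/12 = 5.
Total value = 51.

51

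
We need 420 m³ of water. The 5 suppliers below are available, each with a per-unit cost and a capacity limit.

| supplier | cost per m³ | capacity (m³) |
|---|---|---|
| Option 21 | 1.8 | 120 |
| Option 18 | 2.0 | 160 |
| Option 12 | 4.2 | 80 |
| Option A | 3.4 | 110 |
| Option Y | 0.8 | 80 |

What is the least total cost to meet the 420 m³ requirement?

804

Fill from the cheapest supplier first.
Option Y at 0.8: take all 80 m³ — 340 still needed.
Take 120 from Option 21 at 1.8 — need 220 more.
Option 18 at 2.0: take all 160 m³ — 60 still needed.
Option A at 3.4: take 60 of its 110 — requirement met.
Option 12: unused.
Cost = 80×0.8 + 120×1.8 + 160×2.0 + 60×3.4 = 804.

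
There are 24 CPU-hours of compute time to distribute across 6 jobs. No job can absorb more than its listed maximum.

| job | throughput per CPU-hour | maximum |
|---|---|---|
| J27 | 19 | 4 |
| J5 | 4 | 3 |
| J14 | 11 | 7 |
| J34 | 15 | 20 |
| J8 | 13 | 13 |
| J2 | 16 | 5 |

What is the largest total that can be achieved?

381

Highest throughput per CPU-hour first: J27 19 > J2 16 > J34 15 > J8 13 > J14 11 > J5 4.
J27 takes 4 to reach its cap of 4 — 20 left.
J2 takes 5 to reach its cap of 5 — 15 left.
J34: +15 (room for 20) → 15. Pool exhausted.
Total = 19×4 + 15×15 + 16×5 = 381.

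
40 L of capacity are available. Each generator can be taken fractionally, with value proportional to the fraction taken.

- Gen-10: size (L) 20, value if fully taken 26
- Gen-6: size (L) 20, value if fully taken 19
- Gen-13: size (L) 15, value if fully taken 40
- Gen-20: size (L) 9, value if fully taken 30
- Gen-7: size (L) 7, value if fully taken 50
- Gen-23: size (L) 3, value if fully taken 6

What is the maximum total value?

133.8

Best value per unit of size first: Gen-7 50/7≈7.14, Gen-20 30/9≈3.33, Gen-13 40/15≈2.67, Gen-23 6/3≈2, Gen-10 26/20≈1.3, Gen-6 19/20≈0.95.
All 7 L of Gen-7 fit (value 50) ; 33 remain.
All 9 L of Gen-20 fit (value 30) ; 24 remain.
Gen-13: take in full, 15 L for value 40 ; 9 left.
All 3 L of Gen-23 fit (value 6) ; 6 remain.
6 L left: a 6/20 share of Gen-10 gives 26×6/20 = 7.8.
Total value = 133.8.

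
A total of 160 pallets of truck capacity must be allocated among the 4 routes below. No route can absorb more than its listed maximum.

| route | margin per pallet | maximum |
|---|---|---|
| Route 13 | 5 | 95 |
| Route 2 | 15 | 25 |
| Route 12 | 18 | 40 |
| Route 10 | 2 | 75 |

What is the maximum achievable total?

Rank by margin per pallet: Route 12 18 > Route 2 15 > Route 13 5 > Route 10 2.
Route 12: +40 to 40 (cap) — 120 left.
Route 2: +25 to 25 (cap) — 95 left.
Give Route 13 95 to hit its cap of 95 — 0 left.
Total = 5×95 + 15×25 + 18×40 = 1570.

1570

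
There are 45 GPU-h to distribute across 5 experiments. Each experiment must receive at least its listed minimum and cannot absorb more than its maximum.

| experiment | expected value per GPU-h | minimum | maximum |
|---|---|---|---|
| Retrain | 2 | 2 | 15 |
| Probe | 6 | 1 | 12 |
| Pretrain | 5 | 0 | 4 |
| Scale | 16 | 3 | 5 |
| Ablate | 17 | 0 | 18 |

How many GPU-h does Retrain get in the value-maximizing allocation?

Meeting every minimum uses 2+1+0+3+0 = 6 GPU-h, leaving 39.
Rank by expected value per GPU-h: Ablate 17 > Scale 16 > Probe 6 > Pretrain 5 > Retrain 2.
Ablate takes 18 more to reach its cap of 18 ; 21 left.
Scale: +2 to 5 (cap) ; 19 left.
Give Probe 11 more to hit its cap of 12 ; 8 left.
Give Pretrain 4 more to hit its cap of 4 ; 4 left.
Retrain has room for 13 more but only 4 remain, so it gets 6.

6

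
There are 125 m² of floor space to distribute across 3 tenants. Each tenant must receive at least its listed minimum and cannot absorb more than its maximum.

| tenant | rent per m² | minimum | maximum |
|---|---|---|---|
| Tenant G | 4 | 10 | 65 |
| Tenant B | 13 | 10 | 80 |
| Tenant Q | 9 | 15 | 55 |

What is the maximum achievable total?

Meeting every minimum uses 10+10+15 = 35 m², leaving 90.
Rank by rent per m²: Tenant B 13 > Tenant Q 9 > Tenant G 4.
Give Tenant B 70 more to hit its cap of 80 → 20 left.
Only 20 left; Tenant Q takes them to reach 35.
Total = 4×10 + 13×80 + 9×35 = 1395.

1395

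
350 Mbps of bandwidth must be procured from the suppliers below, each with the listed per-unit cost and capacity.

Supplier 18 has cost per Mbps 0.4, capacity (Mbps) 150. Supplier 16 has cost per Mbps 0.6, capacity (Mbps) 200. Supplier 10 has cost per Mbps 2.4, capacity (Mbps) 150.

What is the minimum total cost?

Fill from the cheapest supplier first.
Take 150 from Supplier 18 at 0.4 ; need 200 more.
Supplier 16 at 0.6: take all 200 Mbps ; 0 still needed.
Supplier 10: unused.
Cost = 150×0.4 + 200×0.6 = 180.

180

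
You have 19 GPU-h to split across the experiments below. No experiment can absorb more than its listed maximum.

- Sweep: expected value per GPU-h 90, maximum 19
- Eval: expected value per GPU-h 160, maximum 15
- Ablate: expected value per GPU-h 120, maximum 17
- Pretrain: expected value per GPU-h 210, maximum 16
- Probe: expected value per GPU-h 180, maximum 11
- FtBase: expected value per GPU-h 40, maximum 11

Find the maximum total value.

Order the experiments by expected value per GPU-h: Pretrain 210 > Probe 180 > Eval 160 > Ablate 120 > Sweep 90 > FtBase 40.
Pretrain takes 16 to reach its cap of 16 — 3 left.
Probe has room for 11 but only 3 remain, so it gets 3.
Total = 210×16 + 180×3 = 3900.

3900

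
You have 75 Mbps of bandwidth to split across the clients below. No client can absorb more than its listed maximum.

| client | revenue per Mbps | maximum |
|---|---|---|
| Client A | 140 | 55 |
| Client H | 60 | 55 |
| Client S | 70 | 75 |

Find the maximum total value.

9100

Order the clients by revenue per Mbps: Client A 140 > Client S 70 > Client H 60.
Client A takes 55 to reach its cap of 55 → 20 left.
Client S has room for 75 but only 20 remain, so it gets 20.
Total = 140×55 + 70×20 = 9100.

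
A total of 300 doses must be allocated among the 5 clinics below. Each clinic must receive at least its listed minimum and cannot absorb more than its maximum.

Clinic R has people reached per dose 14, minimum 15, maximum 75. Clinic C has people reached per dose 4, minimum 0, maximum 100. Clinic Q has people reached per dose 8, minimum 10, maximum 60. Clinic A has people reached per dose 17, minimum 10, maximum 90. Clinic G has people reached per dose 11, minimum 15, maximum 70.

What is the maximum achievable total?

Meeting every minimum uses 15+0+10+10+15 = 50 doses, leaving 250.
Order the clinics by people reached per dose: Clinic A 17 > Clinic R 14 > Clinic G 11 > Clinic Q 8 > Clinic C 4.
Clinic A takes 80 more to reach its cap of 90 — 170 left.
Clinic R takes 60 more to reach its cap of 75 — 110 left.
Clinic G takes 55 more to reach its cap of 70 — 55 left.
Clinic Q: +50 to 60 (cap) — 5 left.
Clinic C has room for 100 more but only 5 remain, so it gets 5.
Total = 14×75 + 4×5 + 8×60 + 17×90 + 11×70 = 3850.

3850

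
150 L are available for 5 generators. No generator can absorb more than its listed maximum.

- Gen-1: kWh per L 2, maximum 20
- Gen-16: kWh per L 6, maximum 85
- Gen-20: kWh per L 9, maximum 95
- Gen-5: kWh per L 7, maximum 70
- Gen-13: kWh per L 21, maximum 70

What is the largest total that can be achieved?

Order the generators by kWh per L: Gen-13 21 > Gen-20 9 > Gen-5 7 > Gen-16 6 > Gen-1 2.
Give Gen-13 70 to hit its cap of 70 — 80 left.
Gen-20 has room for 95 but only 80 remain, so it gets 80.
Total = 9×80 + 21×70 = 2190.

2190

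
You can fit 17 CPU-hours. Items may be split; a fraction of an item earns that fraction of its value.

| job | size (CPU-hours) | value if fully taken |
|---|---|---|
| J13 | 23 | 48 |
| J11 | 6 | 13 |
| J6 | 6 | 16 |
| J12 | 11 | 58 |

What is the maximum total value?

74

Best value per unit of size first: J12 58/11≈5.27, J6 16/6≈2.67, J11 13/6≈2.17, J13 48/23≈2.09.
Take all of J12 (11 CPU-hours, value 58) — 6 CPU-hours left.
All 6 CPU-hours of J6 fit (value 16) — 0 remain.
Total value = 74.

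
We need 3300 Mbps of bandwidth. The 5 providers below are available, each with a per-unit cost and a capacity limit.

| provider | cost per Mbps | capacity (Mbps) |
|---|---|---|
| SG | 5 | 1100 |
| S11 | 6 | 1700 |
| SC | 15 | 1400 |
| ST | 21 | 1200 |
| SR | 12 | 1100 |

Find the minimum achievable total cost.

21700

Cheapest first:
SG (5): use full 1100 — 2200 Mbps to go.
S11 at 6: take all 1700 Mbps — 500 still needed.
SR (12): take the remaining 500 — done.
SC, ST: unused.
Cost = 1100×5 + 1700×6 + 500×12 = 21700.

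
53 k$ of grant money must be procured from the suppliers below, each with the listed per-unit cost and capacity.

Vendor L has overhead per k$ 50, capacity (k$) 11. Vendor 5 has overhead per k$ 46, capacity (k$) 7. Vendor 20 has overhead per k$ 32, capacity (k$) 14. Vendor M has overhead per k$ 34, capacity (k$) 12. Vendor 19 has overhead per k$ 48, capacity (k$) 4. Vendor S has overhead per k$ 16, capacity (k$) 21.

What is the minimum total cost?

1468

Use suppliers in increasing cost order.
Vendor S at 16: take all 21 k$ ; 32 still needed.
Take 14 from Vendor 20 at 32 ; need 18 more.
Vendor M at 34: take all 12 k$ ; 6 still needed.
Vendor 5 (46): take the remaining 6 ; done.
Vendor 19, Vendor L: unused.
Cost = 21×16 + 14×32 + 12×34 + 6×46 = 1468.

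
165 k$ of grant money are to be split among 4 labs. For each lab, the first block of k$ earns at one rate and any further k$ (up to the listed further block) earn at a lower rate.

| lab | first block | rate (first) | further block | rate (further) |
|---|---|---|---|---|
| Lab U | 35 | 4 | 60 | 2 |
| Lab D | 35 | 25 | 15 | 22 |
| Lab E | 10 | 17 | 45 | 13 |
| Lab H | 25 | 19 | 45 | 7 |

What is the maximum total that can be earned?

Order all 8 blocks by rate: Lab D/tier1 25 > Lab D/tier2 22 > Lab H/tier1 19 > Lab E/tier1 17 > Lab E/tier2 13 > Lab H/tier2 7 > Lab U/tier1 4 > Lab U/tier2 2.
Lab D/tier1 (25): +35 → 130 left.
Lab D/tier2 (22): +15 → 115 left.
Lab H/tier1 (19): +25 → 90 left.
Lab E tier1 at 17: fill all 10 → 80 left.
Fill Lab E tier2 block (45 at 13) → 35 left.
Lab H/tier2: +35 of 45 at 7; pool empty.
Total = 25×35 + 22×15 + 19×25 + 17×10 + 13×45 + 7×35 = 2680.

2680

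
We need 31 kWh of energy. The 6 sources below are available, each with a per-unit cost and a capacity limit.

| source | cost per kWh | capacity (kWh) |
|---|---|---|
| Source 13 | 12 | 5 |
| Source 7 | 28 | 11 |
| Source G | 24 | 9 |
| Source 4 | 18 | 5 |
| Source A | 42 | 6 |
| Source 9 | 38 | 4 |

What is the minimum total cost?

Fill from the cheapest source first.
Source 13 at 12: take all 5 kWh — 26 still needed.
Source 4 at 18: take all 5 kWh — 21 still needed.
Take 9 from Source G at 24 — need 12 more.
Take 11 from Source 7 at 28 — need 1 more.
Source 9 at 38: take 1 of its 4 — requirement met.
Source A: unused.
Cost = 5×12 + 5×18 + 9×24 + 11×28 + 1×38 = 712.

712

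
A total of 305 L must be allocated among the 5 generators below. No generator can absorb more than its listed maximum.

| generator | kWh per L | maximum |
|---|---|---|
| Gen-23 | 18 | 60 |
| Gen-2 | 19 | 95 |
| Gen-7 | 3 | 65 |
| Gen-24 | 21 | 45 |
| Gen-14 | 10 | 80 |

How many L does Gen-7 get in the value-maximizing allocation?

Rank by kWh per L: Gen-24 21 > Gen-2 19 > Gen-23 18 > Gen-14 10 > Gen-7 3.
Gen-24 takes 45 to reach its cap of 45 → 260 left.
Gen-2 takes 95 to reach its cap of 95 → 165 left.
Gen-23 takes 60 to reach its cap of 60 → 105 left.
Gen-14: +80 to 80 (cap) → 25 left.
Gen-7: +25 (room for 65) → 25. Pool exhausted.

25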